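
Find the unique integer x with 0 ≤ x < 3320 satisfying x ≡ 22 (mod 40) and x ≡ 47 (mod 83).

Write x = 22 + 40·k. Then 40·k ≡ 47 − 22 ≡ 25 (mod 83).
Need 40⁻¹ mod 83. Extended Euclid on (83, 40):
83 = 2×40 + 3
40 = 13×3 + 1
3 = 3×1 + 0
Back-substitute:
1 = 40 − 13·3
1 = −13·83 + 27·40
40⁻¹ ≡ 27 (mod 83), so k ≡ 27·25 ≡ 11 (mod 83).
x = 22 + 40·11 = 462.

462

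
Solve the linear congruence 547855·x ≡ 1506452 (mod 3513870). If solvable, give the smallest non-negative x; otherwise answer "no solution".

no solution

gcd(547855, 3513870):
3513870 = 6*547855 + 226740
547855 = 2*226740 + 94375
226740 = 2*94375 + 37990
94375 = 2*37990 + 18395
37990 = 2*18395 + 1200
18395 = 15*1200 + 395
1200 = 3*395 + 15
395 = 26*15 + 5
15 = 3*5 + 0
gcd = 5, but 5 ∤ 1506452, so the congruence has no solution.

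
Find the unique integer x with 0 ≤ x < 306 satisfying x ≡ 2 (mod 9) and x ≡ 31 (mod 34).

65

Write x = 2 + 9·k. Then 9·k ≡ 31 − 2 ≡ 29 (mod 34).
Need 9⁻¹ mod 34. Extended Euclid on (34, 9):
34 = 3*9 + 7
9 = 1*7 + 2
7 = 3*2 + 1
2 = 2*1 + 0
Back-substitute:
1 = 7 − 3·2
1 = −3·9 + 4·7
1 = 4·34 − 15·9
9⁻¹ ≡ 19 (mod 34), so k ≡ 19·29 ≡ 7 (mod 34).
x = 2 + 9·7 = 65.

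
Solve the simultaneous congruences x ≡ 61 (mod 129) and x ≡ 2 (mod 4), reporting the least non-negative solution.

Write x = 61 + 129·k. Then 129·k ≡ 2 − 61 ≡ 1 (mod 4).
Need 129⁻¹ mod 4. Extended Euclid on (4, 1):
4 = 4·1 + 0
129⁻¹ ≡ 1 (mod 4), so k ≡ 1·1 ≡ 1 (mod 4).
x = 61 + 129·1 = 190.

190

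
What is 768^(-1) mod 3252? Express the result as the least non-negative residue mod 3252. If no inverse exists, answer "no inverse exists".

Compute gcd(768, 3252):
3252 = 4*768 + 180
768 = 4*180 + 48
180 = 3*48 + 36
48 = 1*36 + 12
36 = 3*12 + 0
gcd(768, 3252) = 12 ≠ 1, so 768 has no multiplicative inverse modulo 3252.

no inverse exists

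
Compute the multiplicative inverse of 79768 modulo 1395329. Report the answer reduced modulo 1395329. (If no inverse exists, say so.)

Euclidean algorithm on 1395329, 79768:
1395329 = 17*79768 + 39273
79768 = 2*39273 + 1222
39273 = 32*1222 + 169
1222 = 7*169 + 39
169 = 4*39 + 13
39 = 3*13 + 0
Since gcd = 13 > 1, 79768 is not a unit mod 1395329.

no inverse exists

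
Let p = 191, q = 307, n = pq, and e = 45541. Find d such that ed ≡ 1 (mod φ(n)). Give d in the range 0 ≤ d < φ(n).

φ(n) = (p−1)(q−1) = 190·306 = 58140.
Need d with 45541·d ≡ 1 (mod 58140). Apply the extended Euclidean algorithm:
58140 = 1*45541 + 12599
45541 = 3*12599 + 7744
12599 = 1*7744 + 4855
7744 = 1*4855 + 2889
4855 = 1*2889 + 1966
2889 = 1*1966 + 923
1966 = 2*923 + 120
923 = 7*120 + 83
120 = 1*83 + 37
83 = 2*37 + 9
37 = 4*9 + 1
9 = 9*1 + 0
Back-substitute:
1 = 37 − 4·9
1 = −4·83 + 9·37
1 = 9·120 − 13·83
1 = −13·923 + 100·120
1 = 100·1966 − 213·923
1 = −213·2889 + 313·1966
1 = 313·4855 − 526·2889
1 = −526·7744 + 839·4855
1 = 839·12599 − 1365·7744
1 = −1365·45541 + 4934·12599
1 = 4934·58140 − 6299·45541
So 45541·(-6299) ≡ 1 (mod 58140), hence d ≡ -6299 ≡ 51841 (mod 58140).

51841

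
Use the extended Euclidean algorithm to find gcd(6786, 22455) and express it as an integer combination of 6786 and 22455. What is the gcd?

9

Apply Euclid's algorithm to 22455 and 6786:
22455 = 3*6786 + 2097
6786 = 3*2097 + 495
2097 = 4*495 + 117
495 = 4*117 + 27
117 = 4*27 + 9
27 = 3*9 + 0
gcd(6786, 22455) = 9.
Express as a combination:
9 = 117 − 4·27
9 = −4·495 + 17·117
9 = 17·2097 − 72·495
9 = −72·6786 + 233·2097
9 = 233·22455 − 771·6786
So 9 = (233)·22455 + (-771)·6786.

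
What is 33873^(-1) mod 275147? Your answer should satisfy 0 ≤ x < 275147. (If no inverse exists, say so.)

227758

Extended Euclidean algorithm:
275147 = 8×33873 + 4163
33873 = 8×4163 + 569
4163 = 7×569 + 180
569 = 3×180 + 29
180 = 6×29 + 6
29 = 4×6 + 5
6 = 1×5 + 1
5 = 5×1 + 0
Since gcd(33873, 275147) = 1, back-substitute to write 1 as a combination:
1 = 6 − 5
1 = −29 + 5·6
1 = 5·180 − 31·29
1 = −31·569 + 98·180
1 = 98·4163 − 717·569
1 = −717·33873 + 5834·4163
1 = 5834·275147 − 47389·33873
So 33873·(-47389) ≡ 1 (mod 275147), and -47389 ≡ 227758 (mod 275147).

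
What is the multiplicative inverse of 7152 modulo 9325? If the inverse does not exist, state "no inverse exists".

8338

gcd(9325, 7152) by repeated division:
9325 = 1*7152 + 2173
7152 = 3*2173 + 633
2173 = 3*633 + 274
633 = 2*274 + 85
274 = 3*85 + 19
85 = 4*19 + 9
19 = 2*9 + 1
9 = 9*1 + 0
The gcd is 1. Working backward:
1 = 19 − 2·9
1 = −2·85 + 9·19
1 = 9·274 − 29·85
1 = −29·633 + 67·274
1 = 67·2173 − 230·633
1 = −230·7152 + 757·2173
1 = 757·9325 − 987·7152
So 7152·(-987) ≡ 1 (mod 9325), and -987 ≡ 8338 (mod 9325).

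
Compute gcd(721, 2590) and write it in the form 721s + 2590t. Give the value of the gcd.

Euclidean algorithm:
2590 = 3×721 + 427
721 = 1×427 + 294
427 = 1×294 + 133
294 = 2×133 + 28
133 = 4×28 + 21
28 = 1×21 + 7
21 = 3×7 + 0
gcd(721, 2590) = 7.
Express as a combination:
7 = 28 − 21
7 = −133 + 5·28
7 = 5·294 − 11·133
7 = −11·427 + 16·294
7 = 16·721 − 27·427
7 = −27·2590 + 97·721
So 7 = (-27)·2590 + (97)·721.

7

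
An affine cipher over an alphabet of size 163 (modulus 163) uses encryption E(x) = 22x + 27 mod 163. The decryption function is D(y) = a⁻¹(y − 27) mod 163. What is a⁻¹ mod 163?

126

Extended Euclidean algorithm:
163 = 7*22 + 9
22 = 2*9 + 4
9 = 2*4 + 1
4 = 4*1 + 0
Since gcd(22, 163) = 1, back-substitute to write 1 as a combination:
1 = 9 − 2·4
1 = −2·22 + 5·9
1 = 5·163 − 37·22
So 22·(-37) ≡ 1 (mod 163), and -37 ≡ 126 (mod 163).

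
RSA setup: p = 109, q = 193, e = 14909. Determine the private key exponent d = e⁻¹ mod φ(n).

12053

φ(n) = (p−1)(q−1) = 108·192 = 20736.
Need d with 14909·d ≡ 1 (mod 20736). Apply the extended Euclidean algorithm:
20736 = 1*14909 + 5827
14909 = 2*5827 + 3255
5827 = 1*3255 + 2572
3255 = 1*2572 + 683
2572 = 3*683 + 523
683 = 1*523 + 160
523 = 3*160 + 43
160 = 3*43 + 31
43 = 1*31 + 12
31 = 2*12 + 7
12 = 1*7 + 5
7 = 1*5 + 2
5 = 2*2 + 1
2 = 2*1 + 0
Back-substitute:
1 = 5 − 2·2
1 = −2·7 + 3·5
1 = 3·12 − 5·7
1 = −5·31 + 13·12
1 = 13·43 − 18·31
1 = −18·160 + 67·43
1 = 67·523 − 219·160
1 = −219·683 + 286·523
1 = 286·2572 − 1077·683
1 = −1077·3255 + 1363·2572
1 = 1363·5827 − 2440·3255
1 = −2440·14909 + 6243·5827
1 = 6243·20736 − 8683·14909
So 14909·(-8683) ≡ 1 (mod 20736), hence d ≡ -8683 ≡ 12053 (mod 20736).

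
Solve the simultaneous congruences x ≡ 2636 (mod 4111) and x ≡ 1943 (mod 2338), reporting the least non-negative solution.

Write x = 2636 + 4111·k. Then 4111·k ≡ 1943 − 2636 ≡ 1645 (mod 2338).
Need 4111⁻¹ mod 2338. Extended Euclid on (2338, 1773):
2338 = 1·1773 + 565
1773 = 3·565 + 78
565 = 7·78 + 19
78 = 4·19 + 2
19 = 9·2 + 1
2 = 2·1 + 0
Back-substitute:
1 = 19 − 9·2
1 = −9·78 + 37·19
1 = 37·565 − 268·78
1 = −268·1773 + 841·565
1 = 841·2338 − 1109·1773
4111⁻¹ ≡ 1229 (mod 2338), so k ≡ 1229·1645 ≡ 1673 (mod 2338).
x = 2636 + 4111·1673 = 6880339.

6880339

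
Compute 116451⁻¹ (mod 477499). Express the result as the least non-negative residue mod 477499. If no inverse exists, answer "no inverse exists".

378937

Apply the Euclidean algorithm to 477499 and 116451:
477499 = 4*116451 + 11695
116451 = 9*11695 + 11196
11695 = 1*11196 + 499
11196 = 22*499 + 218
499 = 2*218 + 63
218 = 3*63 + 29
63 = 2*29 + 5
29 = 5*5 + 4
5 = 1*4 + 1
4 = 4*1 + 0
Since gcd(116451, 477499) = 1, back-substitute to write 1 as a combination:
1 = 5 − 4
1 = −29 + 6·5
1 = 6·63 − 13·29
1 = −13·218 + 45·63
1 = 45·499 − 103·218
1 = −103·11196 + 2311·499
1 = 2311·11695 − 2414·11196
1 = −2414·116451 + 24037·11695
1 = 24037·477499 − 98562·116451
So 116451·(-98562) ≡ 1 (mod 477499), and -98562 ≡ 378937 (mod 477499).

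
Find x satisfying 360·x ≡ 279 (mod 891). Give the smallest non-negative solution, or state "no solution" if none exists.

First find gcd(360, 891):
891 = 2×360 + 171
360 = 2×171 + 18
171 = 9×18 + 9
18 = 2×9 + 0
gcd = 9 and 9 | 279, so solutions exist. Divide through by 9: 40x ≡ 31 (mod 99).
Now find 40⁻¹ mod 99:
99 = 2×40 + 19
40 = 2×19 + 2
19 = 9×2 + 1
2 = 2×1 + 0
Back-substitute:
1 = 19 − 9·2
1 = −9·40 + 19·19
1 = 19·99 − 47·40
So 40·(-47) ≡ 1 (mod 99), i.e. 40⁻¹ ≡ 52.
Then x ≡ 52·31 ≡ 28 (mod 99); the smallest non-negative solution is x = 28.

28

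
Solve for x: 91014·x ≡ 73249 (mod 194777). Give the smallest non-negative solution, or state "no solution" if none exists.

14808

First find gcd(91014, 194777):
194777 = 2×91014 + 12749
91014 = 7×12749 + 1771
12749 = 7×1771 + 352
1771 = 5×352 + 11
352 = 32×11 + 0
gcd = 11 and 11 | 73249, so solutions exist. Divide through by 11: 8274x ≡ 6659 (mod 17707).
Now find 8274⁻¹ mod 17707:
17707 = 2*8274 + 1159
8274 = 7*1159 + 161
1159 = 7*161 + 32
161 = 5*32 + 1
32 = 32*1 + 0
Back-substitute:
1 = 161 − 5·32
1 = −5·1159 + 36·161
1 = 36·8274 − 257·1159
1 = −257·17707 + 550·8274
So 8274⁻¹ ≡ 550 (mod 17707).
Then x ≡ 550·6659 ≡ 14808 (mod 17707); the smallest non-negative solution is x = 14808.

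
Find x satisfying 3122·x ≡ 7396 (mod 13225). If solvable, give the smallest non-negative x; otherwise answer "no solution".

6043

First find gcd(3122, 13225):
13225 = 4·3122 + 737
3122 = 4·737 + 174
737 = 4·174 + 41
174 = 4·41 + 10
41 = 4·10 + 1
10 = 10·1 + 0
gcd = 1, so a unique solution mod 13225 exists.
Back-substitute for the Bézout coefficients:
1 = 41 − 4·10
1 = −4·174 + 17·41
1 = 17·737 − 72·174
1 = −72·3122 + 305·737
1 = 305·13225 − 1292·3122
So 3122·(-1292) ≡ 1 (mod 13225), giving 3122⁻¹ ≡ 11933.
x ≡ 3122⁻¹·7396 ≡ 11933·7396 ≡ 6043 (mod 13225).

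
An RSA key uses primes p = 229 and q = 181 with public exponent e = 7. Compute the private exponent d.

5863

φ(n) = (p−1)(q−1) = 228·180 = 41040.
Need d with 7·d ≡ 1 (mod 41040). Apply the extended Euclidean algorithm:
41040 = 5862*7 + 6
7 = 1*6 + 1
6 = 6*1 + 0
Back-substitute:
1 = 7 − 6
1 = −41040 + 5863·7
So 7·5863 ≡ 1 (mod 41040), hence d = 5863.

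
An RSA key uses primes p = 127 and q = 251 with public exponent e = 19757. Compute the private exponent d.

φ(n) = (p−1)(q−1) = 126·250 = 31500.
Need d with 19757·d ≡ 1 (mod 31500). Apply the extended Euclidean algorithm:
31500 = 1·19757 + 11743
19757 = 1·11743 + 8014
11743 = 1·8014 + 3729
8014 = 2·3729 + 556
3729 = 6·556 + 393
556 = 1·393 + 163
393 = 2·163 + 67
163 = 2·67 + 29
67 = 2·29 + 9
29 = 3·9 + 2
9 = 4·2 + 1
2 = 2·1 + 0
Back-substitute:
1 = 9 − 4·2
1 = −4·29 + 13·9
1 = 13·67 − 30·29
1 = −30·163 + 73·67
1 = 73·393 − 176·163
1 = −176·556 + 249·393
1 = 249·3729 − 1670·556
1 = −1670·8014 + 3589·3729
1 = 3589·11743 − 5259·8014
1 = −5259·19757 + 8848·11743
1 = 8848·31500 − 14107·19757
So 19757·(-14107) ≡ 1 (mod 31500), hence d ≡ -14107 ≡ 17393 (mod 31500).

17393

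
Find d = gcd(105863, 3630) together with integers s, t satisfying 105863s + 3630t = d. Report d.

Euclidean algorithm:
105863 = 29·3630 + 593
3630 = 6·593 + 72
593 = 8·72 + 17
72 = 4·17 + 4
17 = 4·4 + 1
4 = 4·1 + 0
gcd(105863, 3630) = 1.
Working backward:
1 = 17 − 4·4
1 = −4·72 + 17·17
1 = 17·593 − 140·72
1 = −140·3630 + 857·593
1 = 857·105863 − 24993·3630
So 1 = (857)·105863 + (-24993)·3630.

1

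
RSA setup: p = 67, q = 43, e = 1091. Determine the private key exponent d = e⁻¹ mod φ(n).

1931

φ(n) = (p−1)(q−1) = 66·42 = 2772.
Need d with 1091·d ≡ 1 (mod 2772). Apply the extended Euclidean algorithm:
2772 = 2×1091 + 590
1091 = 1×590 + 501
590 = 1×501 + 89
501 = 5×89 + 56
89 = 1×56 + 33
56 = 1×33 + 23
33 = 1×23 + 10
23 = 2×10 + 3
10 = 3×3 + 1
3 = 3×1 + 0
Back-substitute:
1 = 10 − 3·3
1 = −3·23 + 7·10
1 = 7·33 − 10·23
1 = −10·56 + 17·33
1 = 17·89 − 27·56
1 = −27·501 + 152·89
1 = 152·590 − 179·501
1 = −179·1091 + 331·590
1 = 331·2772 − 841·1091
So 1091·(-841) ≡ 1 (mod 2772), hence d ≡ -841 ≡ 1931 (mod 2772).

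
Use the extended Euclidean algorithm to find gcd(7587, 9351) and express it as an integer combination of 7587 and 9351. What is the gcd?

9

Apply Euclid's algorithm to 9351 and 7587:
9351 = 1*7587 + 1764
7587 = 4*1764 + 531
1764 = 3*531 + 171
531 = 3*171 + 18
171 = 9*18 + 9
18 = 2*9 + 0
gcd(7587, 9351) = 9.
Back-substituting:
9 = 171 − 9·18
9 = −9·531 + 28·171
9 = 28·1764 − 93·531
9 = −93·7587 + 400·1764
9 = 400·9351 − 493·7587
So 9 = (400)·9351 + (-493)·7587.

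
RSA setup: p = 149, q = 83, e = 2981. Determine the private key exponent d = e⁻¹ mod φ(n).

φ(n) = (p−1)(q−1) = 148·82 = 12136.
Need d with 2981·d ≡ 1 (mod 12136). Apply the extended Euclidean algorithm:
12136 = 4·2981 + 212
2981 = 14·212 + 13
212 = 16·13 + 4
13 = 3·4 + 1
4 = 4·1 + 0
Back-substitute:
1 = 13 − 3·4
1 = −3·212 + 49·13
1 = 49·2981 − 689·212
1 = −689·12136 + 2805·2981
So 2981·2805 ≡ 1 (mod 12136), hence d = 2805.

2805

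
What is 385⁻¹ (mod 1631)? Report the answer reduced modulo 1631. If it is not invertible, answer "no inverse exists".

Euclidean algorithm on 1631, 385:
1631 = 4·385 + 91
385 = 4·91 + 21
91 = 4·21 + 7
21 = 3·7 + 0
The gcd is 7, not 1, hence no inverse exists.

no inverse exists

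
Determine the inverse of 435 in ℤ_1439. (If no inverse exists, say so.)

698

Run Euclid on (1439, 435):
1439 = 3·435 + 134
435 = 3·134 + 33
134 = 4·33 + 2
33 = 16·2 + 1
2 = 2·1 + 0
gcd = 1, so the inverse exists. Back-substitute:
1 = 33 − 16·2
1 = −16·134 + 65·33
1 = 65·435 − 211·134
1 = −211·1439 + 698·435
So 435·698 ≡ 1 (mod 1439).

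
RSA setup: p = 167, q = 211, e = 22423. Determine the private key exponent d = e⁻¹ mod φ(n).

31987

φ(n) = (p−1)(q−1) = 166·210 = 34860.
Need d with 22423·d ≡ 1 (mod 34860). Apply the extended Euclidean algorithm:
34860 = 1·22423 + 12437
22423 = 1·12437 + 9986
12437 = 1·9986 + 2451
9986 = 4·2451 + 182
2451 = 13·182 + 85
182 = 2·85 + 12
85 = 7·12 + 1
12 = 12·1 + 0
Back-substitute:
1 = 85 − 7·12
1 = −7·182 + 15·85
1 = 15·2451 − 202·182
1 = −202·9986 + 823·2451
1 = 823·12437 − 1025·9986
1 = −1025·22423 + 1848·12437
1 = 1848·34860 − 2873·22423
So 22423·(-2873) ≡ 1 (mod 34860), hence d ≡ -2873 ≡ 31987 (mod 34860).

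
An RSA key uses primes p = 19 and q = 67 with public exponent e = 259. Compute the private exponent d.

211

φ(n) = (p−1)(q−1) = 18·66 = 1188.
Need d with 259·d ≡ 1 (mod 1188). Apply the extended Euclidean algorithm:
1188 = 4·259 + 152
259 = 1·152 + 107
152 = 1·107 + 45
107 = 2·45 + 17
45 = 2·17 + 11
17 = 1·11 + 6
11 = 1·6 + 5
6 = 1·5 + 1
5 = 5·1 + 0
Back-substitute:
1 = 6 − 5
1 = −11 + 2·6
1 = 2·17 − 3·11
1 = −3·45 + 8·17
1 = 8·107 − 19·45
1 = −19·152 + 27·107
1 = 27·259 − 46·152
1 = −46·1188 + 211·259
So 259·211 ≡ 1 (mod 1188), hence d = 211.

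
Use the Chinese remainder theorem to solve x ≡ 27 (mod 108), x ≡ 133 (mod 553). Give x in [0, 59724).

Write x = 27 + 108·k. Then 108·k ≡ 133 − 27 ≡ 106 (mod 553).
Need 108⁻¹ mod 553. Extended Euclid on (553, 108):
553 = 5·108 + 13
108 = 8·13 + 4
13 = 3·4 + 1
4 = 4·1 + 0
Back-substitute:
1 = 13 − 3·4
1 = −3·108 + 25·13
1 = 25·553 − 128·108
108⁻¹ ≡ 425 (mod 553), so k ≡ 425·106 ≡ 257 (mod 553).
x = 27 + 108·257 = 27783.

27783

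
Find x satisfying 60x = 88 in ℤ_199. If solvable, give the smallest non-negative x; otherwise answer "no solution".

First find gcd(60, 199):
199 = 3×60 + 19
60 = 3×19 + 3
19 = 6×3 + 1
3 = 3×1 + 0
gcd = 1, so a unique solution mod 199 exists.
Back-substitute for the Bézout coefficients:
1 = 19 − 6·3
1 = −6·60 + 19·19
1 = 19·199 − 63·60
So 60·(-63) ≡ 1 (mod 199), giving 60⁻¹ ≡ 136.
x ≡ 60⁻¹·88 ≡ 136·88 ≡ 28 (mod 199).

28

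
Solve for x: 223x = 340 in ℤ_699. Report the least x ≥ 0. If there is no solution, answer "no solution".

First find gcd(223, 699):
699 = 3×223 + 30
223 = 7×30 + 13
30 = 2×13 + 4
13 = 3×4 + 1
4 = 4×1 + 0
gcd = 1, so a unique solution mod 699 exists.
Back-substitute for the Bézout coefficients:
1 = 13 − 3·4
1 = −3·30 + 7·13
1 = 7·223 − 52·30
1 = −52·699 + 163·223
So 223·(163) ≡ 1 (mod 699), giving 223⁻¹ ≡ 163.
x ≡ 223⁻¹·340 ≡ 163·340 ≡ 199 (mod 699).

199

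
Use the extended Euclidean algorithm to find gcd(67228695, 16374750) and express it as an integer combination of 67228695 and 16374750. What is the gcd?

15

Apply Euclid's algorithm to 67228695 and 16374750:
67228695 = 4·16374750 + 1729695
16374750 = 9·1729695 + 807495
1729695 = 2·807495 + 114705
807495 = 7·114705 + 4560
114705 = 25·4560 + 705
4560 = 6·705 + 330
705 = 2·330 + 45
330 = 7·45 + 15
45 = 3·15 + 0
gcd(67228695, 16374750) = 15.
Express as a combination:
15 = 330 − 7·45
15 = −7·705 + 15·330
15 = 15·4560 − 97·705
15 = −97·114705 + 2440·4560
15 = 2440·807495 − 17177·114705
15 = −17177·1729695 + 36794·807495
15 = 36794·16374750 − 348323·1729695
15 = −348323·67228695 + 1430086·16374750
So 15 = (-348323)·67228695 + (1430086)·16374750.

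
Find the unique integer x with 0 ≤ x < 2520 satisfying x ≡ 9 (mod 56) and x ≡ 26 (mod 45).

1241

Write x = 9 + 56·k. Then 56·k ≡ 26 − 9 ≡ 17 (mod 45).
Need 56⁻¹ mod 45. Extended Euclid on (45, 11):
45 = 4×11 + 1
11 = 11×1 + 0
Back-substitute:
1 = 45 − 4·11
56⁻¹ ≡ 41 (mod 45), so k ≡ 41·17 ≡ 22 (mod 45).
x = 9 + 56·22 = 1241.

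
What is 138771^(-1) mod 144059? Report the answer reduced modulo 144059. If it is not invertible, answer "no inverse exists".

98809

Run Euclid on (144059, 138771):
144059 = 1*138771 + 5288
138771 = 26*5288 + 1283
5288 = 4*1283 + 156
1283 = 8*156 + 35
156 = 4*35 + 16
35 = 2*16 + 3
16 = 5*3 + 1
3 = 3*1 + 0
The gcd is 1. Working backward:
1 = 16 − 5·3
1 = −5·35 + 11·16
1 = 11·156 − 49·35
1 = −49·1283 + 403·156
1 = 403·5288 − 1661·1283
1 = −1661·138771 + 43589·5288
1 = 43589·144059 − 45250·138771
So 138771·(-45250) ≡ 1 (mod 144059), and -45250 ≡ 98809 (mod 144059).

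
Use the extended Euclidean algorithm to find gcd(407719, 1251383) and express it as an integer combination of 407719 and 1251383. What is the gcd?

Apply Euclid's algorithm to 1251383 and 407719:
1251383 = 3×407719 + 28226
407719 = 14×28226 + 12555
28226 = 2×12555 + 3116
12555 = 4×3116 + 91
3116 = 34×91 + 22
91 = 4×22 + 3
22 = 7×3 + 1
3 = 3×1 + 0
gcd(407719, 1251383) = 1.
Express as a combination:
1 = 22 − 7·3
1 = −7·91 + 29·22
1 = 29·3116 − 993·91
1 = −993·12555 + 4001·3116
1 = 4001·28226 − 8995·12555
1 = −8995·407719 + 129931·28226
1 = 129931·1251383 − 398788·407719
So 1 = (129931)·1251383 + (-398788)·407719.

1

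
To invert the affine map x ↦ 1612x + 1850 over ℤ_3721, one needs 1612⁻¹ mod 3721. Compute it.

Extended Euclidean algorithm:
3721 = 2×1612 + 497
1612 = 3×497 + 121
497 = 4×121 + 13
121 = 9×13 + 4
13 = 3×4 + 1
4 = 4×1 + 0
gcd = 1, so the inverse exists. Back-substitute:
1 = 13 − 3·4
1 = −3·121 + 28·13
1 = 28·497 − 115·121
1 = −115·1612 + 373·497
1 = 373·3721 − 861·1612
Hence 1612⁻¹ ≡ -861 ≡ 2860 (mod 3721).

2860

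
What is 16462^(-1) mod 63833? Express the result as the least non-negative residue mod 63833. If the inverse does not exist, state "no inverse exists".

56927

gcd(63833, 16462) by repeated division:
63833 = 3·16462 + 14447
16462 = 1·14447 + 2015
14447 = 7·2015 + 342
2015 = 5·342 + 305
342 = 1·305 + 37
305 = 8·37 + 9
37 = 4·9 + 1
9 = 9·1 + 0
gcd = 1, so the inverse exists. Back-substitute:
1 = 37 − 4·9
1 = −4·305 + 33·37
1 = 33·342 − 37·305
1 = −37·2015 + 218·342
1 = 218·14447 − 1563·2015
1 = −1563·16462 + 1781·14447
1 = 1781·63833 − 6906·16462
Thus 16462·(-6906) ≡ 1 (mod 63833); reducing, -6906 mod 63833 = 56927.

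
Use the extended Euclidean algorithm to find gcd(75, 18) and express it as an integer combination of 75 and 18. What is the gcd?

3

Apply Euclid's algorithm to 75 and 18:
75 = 4·18 + 3
18 = 6·3 + 0
gcd(75, 18) = 3.
Working backward:
3 = 75 − 4·18
So 3 = (1)·75 + (-4)·18.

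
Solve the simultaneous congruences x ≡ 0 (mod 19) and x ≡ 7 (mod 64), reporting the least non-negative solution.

1159

Write x = 0 + 19·k. Then 19·k ≡ 7 − 0 ≡ 7 (mod 64).
Need 19⁻¹ mod 64. Extended Euclid on (64, 19):
64 = 3×19 + 7
19 = 2×7 + 5
7 = 1×5 + 2
5 = 2×2 + 1
2 = 2×1 + 0
Back-substitute:
1 = 5 − 2·2
1 = −2·7 + 3·5
1 = 3·19 − 8·7
1 = −8·64 + 27·19
19⁻¹ ≡ 27 (mod 64), so k ≡ 27·7 ≡ 61 (mod 64).
x = 0 + 19·61 = 1159.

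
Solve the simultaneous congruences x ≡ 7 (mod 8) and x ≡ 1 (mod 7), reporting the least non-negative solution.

Write x = 7 + 8·k. Then 8·k ≡ 1 − 7 ≡ 1 (mod 7).
Need 8⁻¹ mod 7. Extended Euclid on (7, 1):
7 = 7*1 + 0
8⁻¹ ≡ 1 (mod 7), so k ≡ 1·1 ≡ 1 (mod 7).
x = 7 + 8·1 = 15.

15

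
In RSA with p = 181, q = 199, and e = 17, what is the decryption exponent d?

4193

φ(n) = (p−1)(q−1) = 180·198 = 35640.
Need d with 17·d ≡ 1 (mod 35640). Apply the extended Euclidean algorithm:
35640 = 2096*17 + 8
17 = 2*8 + 1
8 = 8*1 + 0
Back-substitute:
1 = 17 − 2·8
1 = −2·35640 + 4193·17
So 17·4193 ≡ 1 (mod 35640), hence d = 4193.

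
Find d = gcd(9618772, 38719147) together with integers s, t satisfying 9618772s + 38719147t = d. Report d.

1

Euclidean algorithm:
38719147 = 4×9618772 + 244059
9618772 = 39×244059 + 100471
244059 = 2×100471 + 43117
100471 = 2×43117 + 14237
43117 = 3×14237 + 406
14237 = 35×406 + 27
406 = 15×27 + 1
27 = 27×1 + 0
gcd(9618772, 38719147) = 1.
Working backward:
1 = 406 − 15·27
1 = −15·14237 + 526·406
1 = 526·43117 − 1593·14237
1 = −1593·100471 + 3712·43117
1 = 3712·244059 − 9017·100471
1 = −9017·9618772 + 355375·244059
1 = 355375·38719147 − 1430517·9618772
So 1 = (355375)·38719147 + (-1430517)·9618772.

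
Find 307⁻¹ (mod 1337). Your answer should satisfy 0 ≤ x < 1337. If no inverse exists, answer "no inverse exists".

Extended Euclidean algorithm:
1337 = 4*307 + 109
307 = 2*109 + 89
109 = 1*89 + 20
89 = 4*20 + 9
20 = 2*9 + 2
9 = 4*2 + 1
2 = 2*1 + 0
gcd = 1, so the inverse exists. Back-substitute:
1 = 9 − 4·2
1 = −4·20 + 9·9
1 = 9·89 − 40·20
1 = −40·109 + 49·89
1 = 49·307 − 138·109
1 = −138·1337 + 601·307
So 307·601 ≡ 1 (mod 1337).

601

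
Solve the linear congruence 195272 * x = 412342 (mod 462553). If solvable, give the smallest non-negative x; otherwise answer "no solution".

First find gcd(195272, 462553):
462553 = 2×195272 + 72009
195272 = 2×72009 + 51254
72009 = 1×51254 + 20755
51254 = 2×20755 + 9744
20755 = 2×9744 + 1267
9744 = 7×1267 + 875
1267 = 1×875 + 392
875 = 2×392 + 91
392 = 4×91 + 28
91 = 3×28 + 7
28 = 4×7 + 0
gcd = 7 and 7 | 412342, so solutions exist. Divide through by 7: 27896x ≡ 58906 (mod 66079).
Now find 27896⁻¹ mod 66079:
66079 = 2*27896 + 10287
27896 = 2*10287 + 7322
10287 = 1*7322 + 2965
7322 = 2*2965 + 1392
2965 = 2*1392 + 181
1392 = 7*181 + 125
181 = 1*125 + 56
125 = 2*56 + 13
56 = 4*13 + 4
13 = 3*4 + 1
4 = 4*1 + 0
Back-substitute:
1 = 13 − 3·4
1 = −3·56 + 13·13
1 = 13·125 − 29·56
1 = −29·181 + 42·125
1 = 42·1392 − 323·181
1 = −323·2965 + 688·1392
1 = 688·7322 − 1699·2965
1 = −1699·10287 + 2387·7322
1 = 2387·27896 − 6473·10287
1 = −6473·66079 + 15333·27896
So 27896⁻¹ ≡ 15333 (mod 66079).
Then x ≡ 15333·58906 ≡ 37926 (mod 66079); the smallest non-negative solution is x = 37926.

37926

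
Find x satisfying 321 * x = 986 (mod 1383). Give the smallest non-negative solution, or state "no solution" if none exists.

no solution

gcd(321, 1383):
1383 = 4*321 + 99
321 = 3*99 + 24
99 = 4*24 + 3
24 = 8*3 + 0
gcd = 3, but 3 ∤ 986, so the congruence has no solution.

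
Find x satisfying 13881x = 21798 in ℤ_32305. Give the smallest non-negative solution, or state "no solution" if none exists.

First find gcd(13881, 32305):
32305 = 2×13881 + 4543
13881 = 3×4543 + 252
4543 = 18×252 + 7
252 = 36×7 + 0
gcd = 7 and 7 | 21798, so solutions exist. Divide through by 7: 1983x ≡ 3114 (mod 4615).
Now find 1983⁻¹ mod 4615:
4615 = 2*1983 + 649
1983 = 3*649 + 36
649 = 18*36 + 1
36 = 36*1 + 0
Back-substitute:
1 = 649 − 18·36
1 = −18·1983 + 55·649
1 = 55·4615 − 128·1983
So 1983·(-128) ≡ 1 (mod 4615), i.e. 1983⁻¹ ≡ 4487.
Then x ≡ 4487·3114 ≡ 2913 (mod 4615); the smallest non-negative solution is x = 2913.

2913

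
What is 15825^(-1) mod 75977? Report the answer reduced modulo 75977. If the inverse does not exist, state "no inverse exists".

50949

Extended Euclidean algorithm:
75977 = 4·15825 + 12677
15825 = 1·12677 + 3148
12677 = 4·3148 + 85
3148 = 37·85 + 3
85 = 28·3 + 1
3 = 3·1 + 0
gcd = 1, so the inverse exists. Back-substitute:
1 = 85 − 28·3
1 = −28·3148 + 1037·85
1 = 1037·12677 − 4176·3148
1 = −4176·15825 + 5213·12677
1 = 5213·75977 − 25028·15825
Thus 15825·(-25028) ≡ 1 (mod 75977); reducing, -25028 mod 75977 = 50949.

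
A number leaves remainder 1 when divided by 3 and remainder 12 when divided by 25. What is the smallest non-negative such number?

Write x = 1 + 3·k. Then 3·k ≡ 12 − 1 ≡ 11 (mod 25).
Need 3⁻¹ mod 25. Extended Euclid on (25, 3):
25 = 8×3 + 1
3 = 3×1 + 0
Back-substitute:
1 = 25 − 8·3
3⁻¹ ≡ 17 (mod 25), so k ≡ 17·11 ≡ 12 (mod 25).
x = 1 + 3·12 = 37.

37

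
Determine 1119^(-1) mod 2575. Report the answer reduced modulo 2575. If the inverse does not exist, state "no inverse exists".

1979

gcd(2575, 1119) by repeated division:
2575 = 2·1119 + 337
1119 = 3·337 + 108
337 = 3·108 + 13
108 = 8·13 + 4
13 = 3·4 + 1
4 = 4·1 + 0
Since gcd(1119, 2575) = 1, back-substitute to write 1 as a combination:
1 = 13 − 3·4
1 = −3·108 + 25·13
1 = 25·337 − 78·108
1 = −78·1119 + 259·337
1 = 259·2575 − 596·1119
So 1119·(-596) ≡ 1 (mod 2575), and -596 ≡ 1979 (mod 2575).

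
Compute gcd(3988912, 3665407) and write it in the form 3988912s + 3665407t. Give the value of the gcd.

Repeated division:
3988912 = 1*3665407 + 323505
3665407 = 11*323505 + 106852
323505 = 3*106852 + 2949
106852 = 36*2949 + 688
2949 = 4*688 + 197
688 = 3*197 + 97
197 = 2*97 + 3
97 = 32*3 + 1
3 = 3*1 + 0
gcd(3988912, 3665407) = 1.
Working backward:
1 = 97 − 32·3
1 = −32·197 + 65·97
1 = 65·688 − 227·197
1 = −227·2949 + 973·688
1 = 973·106852 − 35255·2949
1 = −35255·323505 + 106738·106852
1 = 106738·3665407 − 1209373·323505
1 = −1209373·3988912 + 1316111·3665407
So 1 = (-1209373)·3988912 + (1316111)·3665407.

1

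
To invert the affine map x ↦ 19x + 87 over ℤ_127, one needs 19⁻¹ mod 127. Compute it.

107

Apply the Euclidean algorithm to 127 and 19:
127 = 6×19 + 13
19 = 1×13 + 6
13 = 2×6 + 1
6 = 6×1 + 0
Since gcd(19, 127) = 1, back-substitute to write 1 as a combination:
1 = 13 − 2·6
1 = −2·19 + 3·13
1 = 3·127 − 20·19
So 19·(-20) ≡ 1 (mod 127), and -20 ≡ 107 (mod 127).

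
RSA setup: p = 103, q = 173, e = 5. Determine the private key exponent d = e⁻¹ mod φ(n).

φ(n) = (p−1)(q−1) = 102·172 = 17544.
Need d with 5·d ≡ 1 (mod 17544). Apply the extended Euclidean algorithm:
17544 = 3508×5 + 4
5 = 1×4 + 1
4 = 4×1 + 0
Back-substitute:
1 = 5 − 4
1 = −17544 + 3509·5
So 5·3509 ≡ 1 (mod 17544), hence d = 3509.

3509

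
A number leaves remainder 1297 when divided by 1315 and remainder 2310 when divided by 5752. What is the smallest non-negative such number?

1819942

Write x = 1297 + 1315·k. Then 1315·k ≡ 2310 − 1297 ≡ 1013 (mod 5752).
Need 1315⁻¹ mod 5752. Extended Euclid on (5752, 1315):
5752 = 4·1315 + 492
1315 = 2·492 + 331
492 = 1·331 + 161
331 = 2·161 + 9
161 = 17·9 + 8
9 = 1·8 + 1
8 = 8·1 + 0
Back-substitute:
1 = 9 − 8
1 = −161 + 18·9
1 = 18·331 − 37·161
1 = −37·492 + 55·331
1 = 55·1315 − 147·492
1 = −147·5752 + 643·1315
1315⁻¹ ≡ 643 (mod 5752), so k ≡ 643·1013 ≡ 1383 (mod 5752).
x = 1297 + 1315·1383 = 1819942.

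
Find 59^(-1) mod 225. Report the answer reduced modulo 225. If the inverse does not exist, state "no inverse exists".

Extended Euclidean algorithm:
225 = 3*59 + 48
59 = 1*48 + 11
48 = 4*11 + 4
11 = 2*4 + 3
4 = 1*3 + 1
3 = 3*1 + 0
Since gcd(59, 225) = 1, back-substitute to write 1 as a combination:
1 = 4 − 3
1 = −11 + 3·4
1 = 3·48 − 13·11
1 = −13·59 + 16·48
1 = 16·225 − 61·59
Thus 59·(-61) ≡ 1 (mod 225); reducing, -61 mod 225 = 164.

164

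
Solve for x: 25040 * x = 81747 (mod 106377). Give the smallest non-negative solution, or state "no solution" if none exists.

11172

First find gcd(25040, 106377):
106377 = 4*25040 + 6217
25040 = 4*6217 + 172
6217 = 36*172 + 25
172 = 6*25 + 22
25 = 1*22 + 3
22 = 7*3 + 1
3 = 3*1 + 0
gcd = 1, so a unique solution mod 106377 exists.
Back-substitute for the Bézout coefficients:
1 = 22 − 7·3
1 = −7·25 + 8·22
1 = 8·172 − 55·25
1 = −55·6217 + 1988·172
1 = 1988·25040 − 8007·6217
1 = −8007·106377 + 34016·25040
So 25040·(34016) ≡ 1 (mod 106377), giving 25040⁻¹ ≡ 34016.
x ≡ 25040⁻¹·81747 ≡ 34016·81747 ≡ 11172 (mod 106377).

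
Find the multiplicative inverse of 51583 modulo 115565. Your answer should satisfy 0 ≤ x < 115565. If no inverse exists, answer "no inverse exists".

38037

gcd(115565, 51583) by repeated division:
115565 = 2×51583 + 12399
51583 = 4×12399 + 1987
12399 = 6×1987 + 477
1987 = 4×477 + 79
477 = 6×79 + 3
79 = 26×3 + 1
3 = 3×1 + 0
Since gcd(51583, 115565) = 1, back-substitute to write 1 as a combination:
1 = 79 − 26·3
1 = −26·477 + 157·79
1 = 157·1987 − 654·477
1 = −654·12399 + 4081·1987
1 = 4081·51583 − 16978·12399
1 = −16978·115565 + 38037·51583
So 51583·38037 ≡ 1 (mod 115565).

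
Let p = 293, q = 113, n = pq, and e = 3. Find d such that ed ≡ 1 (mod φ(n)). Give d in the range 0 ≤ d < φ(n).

φ(n) = (p−1)(q−1) = 292·112 = 32704.
Need d with 3·d ≡ 1 (mod 32704). Apply the extended Euclidean algorithm:
32704 = 10901*3 + 1
3 = 3*1 + 0
Back-substitute:
1 = 32704 − 10901·3
So 3·(-10901) ≡ 1 (mod 32704), hence d ≡ -10901 ≡ 21803 (mod 32704).

21803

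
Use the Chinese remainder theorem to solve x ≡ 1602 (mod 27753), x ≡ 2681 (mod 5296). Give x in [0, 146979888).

Write x = 1602 + 27753·k. Then 27753·k ≡ 2681 − 1602 ≡ 1079 (mod 5296).
Need 27753⁻¹ mod 5296. Extended Euclid on (5296, 1273):
5296 = 4*1273 + 204
1273 = 6*204 + 49
204 = 4*49 + 8
49 = 6*8 + 1
8 = 8*1 + 0
Back-substitute:
1 = 49 − 6·8
1 = −6·204 + 25·49
1 = 25·1273 − 156·204
1 = −156·5296 + 649·1273
27753⁻¹ ≡ 649 (mod 5296), so k ≡ 649·1079 ≡ 1199 (mod 5296).
x = 1602 + 27753·1199 = 33277449.

33277449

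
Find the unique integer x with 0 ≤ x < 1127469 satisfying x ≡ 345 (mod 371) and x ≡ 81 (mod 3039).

313098

Write x = 345 + 371·k. Then 371·k ≡ 81 − 345 ≡ 2775 (mod 3039).
Need 371⁻¹ mod 3039. Extended Euclid on (3039, 371):
3039 = 8*371 + 71
371 = 5*71 + 16
71 = 4*16 + 7
16 = 2*7 + 2
7 = 3*2 + 1
2 = 2*1 + 0
Back-substitute:
1 = 7 − 3·2
1 = −3·16 + 7·7
1 = 7·71 − 31·16
1 = −31·371 + 162·71
1 = 162·3039 − 1327·371
371⁻¹ ≡ 1712 (mod 3039), so k ≡ 1712·2775 ≡ 843 (mod 3039).
x = 345 + 371·843 = 313098.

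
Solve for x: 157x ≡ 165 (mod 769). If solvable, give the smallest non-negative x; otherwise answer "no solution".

388

First find gcd(157, 769):
769 = 4*157 + 141
157 = 1*141 + 16
141 = 8*16 + 13
16 = 1*13 + 3
13 = 4*3 + 1
3 = 3*1 + 0
gcd = 1, so a unique solution mod 769 exists.
Back-substitute for the Bézout coefficients:
1 = 13 − 4·3
1 = −4·16 + 5·13
1 = 5·141 − 44·16
1 = −44·157 + 49·141
1 = 49·769 − 240·157
So 157·(-240) ≡ 1 (mod 769), giving 157⁻¹ ≡ 529.
x ≡ 157⁻¹·165 ≡ 529·165 ≡ 388 (mod 769).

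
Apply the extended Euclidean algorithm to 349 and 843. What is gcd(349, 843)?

Apply Euclid's algorithm to 843 and 349:
843 = 2·349 + 145
349 = 2·145 + 59
145 = 2·59 + 27
59 = 2·27 + 5
27 = 5·5 + 2
5 = 2·2 + 1
2 = 2·1 + 0
gcd(349, 843) = 1.
Express as a combination:
1 = 5 − 2·2
1 = −2·27 + 11·5
1 = 11·59 − 24·27
1 = −24·145 + 59·59
1 = 59·349 − 142·145
1 = −142·843 + 343·349
So 1 = (-142)·843 + (343)·349.

1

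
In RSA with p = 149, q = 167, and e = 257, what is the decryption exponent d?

20553

φ(n) = (p−1)(q−1) = 148·166 = 24568.
Need d with 257·d ≡ 1 (mod 24568). Apply the extended Euclidean algorithm:
24568 = 95·257 + 153
257 = 1·153 + 104
153 = 1·104 + 49
104 = 2·49 + 6
49 = 8·6 + 1
6 = 6·1 + 0
Back-substitute:
1 = 49 − 8·6
1 = −8·104 + 17·49
1 = 17·153 − 25·104
1 = −25·257 + 42·153
1 = 42·24568 − 4015·257
So 257·(-4015) ≡ 1 (mod 24568), hence d ≡ -4015 ≡ 20553 (mod 24568).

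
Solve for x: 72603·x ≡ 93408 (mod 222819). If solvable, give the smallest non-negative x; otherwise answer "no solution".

First find gcd(72603, 222819):
222819 = 3*72603 + 5010
72603 = 14*5010 + 2463
5010 = 2*2463 + 84
2463 = 29*84 + 27
84 = 3*27 + 3
27 = 9*3 + 0
gcd = 3 and 3 | 93408, so solutions exist. Divide through by 3: 24201x ≡ 31136 (mod 74273).
Now find 24201⁻¹ mod 74273:
74273 = 3*24201 + 1670
24201 = 14*1670 + 821
1670 = 2*821 + 28
821 = 29*28 + 9
28 = 3*9 + 1
9 = 9*1 + 0
Back-substitute:
1 = 28 − 3·9
1 = −3·821 + 88·28
1 = 88·1670 − 179·821
1 = −179·24201 + 2594·1670
1 = 2594·74273 − 7961·24201
So 24201·(-7961) ≡ 1 (mod 74273), i.e. 24201⁻¹ ≡ 66312.
Then x ≡ 66312·31136 ≡ 49578 (mod 74273); the smallest non-negative solution is x = 49578.

49578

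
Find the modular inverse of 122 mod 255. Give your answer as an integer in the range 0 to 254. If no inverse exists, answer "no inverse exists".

23

Extended Euclidean algorithm:
255 = 2*122 + 11
122 = 11*11 + 1
11 = 11*1 + 0
Since gcd(122, 255) = 1, back-substitute to write 1 as a combination:
1 = 122 − 11·11
1 = −11·255 + 23·122
So 122·23 ≡ 1 (mod 255).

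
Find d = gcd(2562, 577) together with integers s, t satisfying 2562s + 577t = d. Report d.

1

Euclidean algorithm:
2562 = 4*577 + 254
577 = 2*254 + 69
254 = 3*69 + 47
69 = 1*47 + 22
47 = 2*22 + 3
22 = 7*3 + 1
3 = 3*1 + 0
gcd(2562, 577) = 1.
Express as a combination:
1 = 22 − 7·3
1 = −7·47 + 15·22
1 = 15·69 − 22·47
1 = −22·254 + 81·69
1 = 81·577 − 184·254
1 = −184·2562 + 817·577
So 1 = (-184)·2562 + (817)·577.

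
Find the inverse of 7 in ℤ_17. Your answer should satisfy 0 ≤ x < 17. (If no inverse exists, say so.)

Extended Euclidean algorithm:
17 = 2*7 + 3
7 = 2*3 + 1
3 = 3*1 + 0
Since gcd(7, 17) = 1, back-substitute to write 1 as a combination:
1 = 7 − 2·3
1 = −2·17 + 5·7
So 7·5 ≡ 1 (mod 17).

5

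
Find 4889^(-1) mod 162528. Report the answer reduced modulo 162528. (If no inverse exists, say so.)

Run Euclid on (162528, 4889):
162528 = 33*4889 + 1191
4889 = 4*1191 + 125
1191 = 9*125 + 66
125 = 1*66 + 59
66 = 1*59 + 7
59 = 8*7 + 3
7 = 2*3 + 1
3 = 3*1 + 0
The gcd is 1. Working backward:
1 = 7 − 2·3
1 = −2·59 + 17·7
1 = 17·66 − 19·59
1 = −19·125 + 36·66
1 = 36·1191 − 343·125
1 = −343·4889 + 1408·1191
1 = 1408·162528 − 46807·4889
Thus 4889·(-46807) ≡ 1 (mod 162528); reducing, -46807 mod 162528 = 115721.

115721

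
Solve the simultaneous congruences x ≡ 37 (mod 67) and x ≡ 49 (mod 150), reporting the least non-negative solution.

2449

Write x = 37 + 67·k. Then 67·k ≡ 49 − 37 ≡ 12 (mod 150).
Need 67⁻¹ mod 150. Extended Euclid on (150, 67):
150 = 2×67 + 16
67 = 4×16 + 3
16 = 5×3 + 1
3 = 3×1 + 0
Back-substitute:
1 = 16 − 5·3
1 = −5·67 + 21·16
1 = 21·150 − 47·67
67⁻¹ ≡ 103 (mod 150), so k ≡ 103·12 ≡ 36 (mod 150).
x = 37 + 67·36 = 2449.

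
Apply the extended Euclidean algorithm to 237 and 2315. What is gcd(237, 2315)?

Repeated division:
2315 = 9*237 + 182
237 = 1*182 + 55
182 = 3*55 + 17
55 = 3*17 + 4
17 = 4*4 + 1
4 = 4*1 + 0
gcd(237, 2315) = 1.
Express as a combination:
1 = 17 − 4·4
1 = −4·55 + 13·17
1 = 13·182 − 43·55
1 = −43·237 + 56·182
1 = 56·2315 − 547·237
So 1 = (56)·2315 + (-547)·237.

1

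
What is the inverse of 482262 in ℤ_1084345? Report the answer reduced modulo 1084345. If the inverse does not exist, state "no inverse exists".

Apply the Euclidean algorithm to 1084345 and 482262:
1084345 = 2·482262 + 119821
482262 = 4·119821 + 2978
119821 = 40·2978 + 701
2978 = 4·701 + 174
701 = 4·174 + 5
174 = 34·5 + 4
5 = 1·4 + 1
4 = 4·1 + 0
Since gcd(482262, 1084345) = 1, back-substitute to write 1 as a combination:
1 = 5 − 4
1 = −174 + 35·5
1 = 35·701 − 141·174
1 = −141·2978 + 599·701
1 = 599·119821 − 24101·2978
1 = −24101·482262 + 97003·119821
1 = 97003·1084345 − 218107·482262
So 482262·(-218107) ≡ 1 (mod 1084345), and -218107 ≡ 866238 (mod 1084345).

866238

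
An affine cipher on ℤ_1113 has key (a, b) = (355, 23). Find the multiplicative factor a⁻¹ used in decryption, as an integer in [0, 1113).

997

Apply the Euclidean algorithm to 1113 and 355:
1113 = 3·355 + 48
355 = 7·48 + 19
48 = 2·19 + 10
19 = 1·10 + 9
10 = 1·9 + 1
9 = 9·1 + 0
The gcd is 1. Working backward:
1 = 10 − 9
1 = −19 + 2·10
1 = 2·48 − 5·19
1 = −5·355 + 37·48
1 = 37·1113 − 116·355
Thus 355·(-116) ≡ 1 (mod 1113); reducing, -116 mod 1113 = 997.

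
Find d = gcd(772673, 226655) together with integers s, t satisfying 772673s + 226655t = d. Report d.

11

Euclidean algorithm:
772673 = 3·226655 + 92708
226655 = 2·92708 + 41239
92708 = 2·41239 + 10230
41239 = 4·10230 + 319
10230 = 32·319 + 22
319 = 14·22 + 11
22 = 2·11 + 0
gcd(772673, 226655) = 11.
Working backward:
11 = 319 − 14·22
11 = −14·10230 + 449·319
11 = 449·41239 − 1810·10230
11 = −1810·92708 + 4069·41239
11 = 4069·226655 − 9948·92708
11 = −9948·772673 + 33913·226655
So 11 = (-9948)·772673 + (33913)·226655.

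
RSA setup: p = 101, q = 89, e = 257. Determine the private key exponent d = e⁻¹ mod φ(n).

φ(n) = (p−1)(q−1) = 100·88 = 8800.
Need d with 257·d ≡ 1 (mod 8800). Apply the extended Euclidean algorithm:
8800 = 34×257 + 62
257 = 4×62 + 9
62 = 6×9 + 8
9 = 1×8 + 1
8 = 8×1 + 0
Back-substitute:
1 = 9 − 8
1 = −62 + 7·9
1 = 7·257 − 29·62
1 = −29·8800 + 993·257
So 257·993 ≡ 1 (mod 8800), hence d = 993.

993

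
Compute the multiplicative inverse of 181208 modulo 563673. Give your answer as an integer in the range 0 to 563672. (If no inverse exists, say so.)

31601

Apply the Euclidean algorithm to 563673 and 181208:
563673 = 3·181208 + 20049
181208 = 9·20049 + 767
20049 = 26·767 + 107
767 = 7·107 + 18
107 = 5·18 + 17
18 = 1·17 + 1
17 = 17·1 + 0
The gcd is 1. Working backward:
1 = 18 − 17
1 = −107 + 6·18
1 = 6·767 − 43·107
1 = −43·20049 + 1124·767
1 = 1124·181208 − 10159·20049
1 = −10159·563673 + 31601·181208
So 181208·31601 ≡ 1 (mod 563673).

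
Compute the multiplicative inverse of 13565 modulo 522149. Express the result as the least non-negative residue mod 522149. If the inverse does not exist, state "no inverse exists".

Apply the Euclidean algorithm to 522149 and 13565:
522149 = 38×13565 + 6679
13565 = 2×6679 + 207
6679 = 32×207 + 55
207 = 3×55 + 42
55 = 1×42 + 13
42 = 3×13 + 3
13 = 4×3 + 1
3 = 3×1 + 0
gcd = 1, so the inverse exists. Back-substitute:
1 = 13 − 4·3
1 = −4·42 + 13·13
1 = 13·55 − 17·42
1 = −17·207 + 64·55
1 = 64·6679 − 2065·207
1 = −2065·13565 + 4194·6679
1 = 4194·522149 − 161437·13565
So 13565·(-161437) ≡ 1 (mod 522149), and -161437 ≡ 360712 (mod 522149).

360712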